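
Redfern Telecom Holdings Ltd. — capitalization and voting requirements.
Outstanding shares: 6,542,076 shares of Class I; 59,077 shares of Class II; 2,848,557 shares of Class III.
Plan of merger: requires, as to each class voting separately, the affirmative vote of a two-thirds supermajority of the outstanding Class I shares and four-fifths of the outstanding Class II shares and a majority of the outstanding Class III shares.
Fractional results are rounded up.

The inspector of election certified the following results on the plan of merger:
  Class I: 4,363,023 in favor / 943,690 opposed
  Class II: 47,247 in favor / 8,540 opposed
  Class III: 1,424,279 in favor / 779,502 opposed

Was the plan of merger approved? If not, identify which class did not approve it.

Class I: 2/3 of 6542076 = 4361384; 4,361,384 required, 4,363,023 in favor — approved.
Class II: 4/5 of 59077 = 47261.60, rounded up to 47262; 47,262 required, 47,247 in favor — not approved.
Class III: a majority of 2848557 is 1424279; 1,424,279 required, 1,424,279 in favor — approved.

Not approved — the Class II shares did not give the required vote.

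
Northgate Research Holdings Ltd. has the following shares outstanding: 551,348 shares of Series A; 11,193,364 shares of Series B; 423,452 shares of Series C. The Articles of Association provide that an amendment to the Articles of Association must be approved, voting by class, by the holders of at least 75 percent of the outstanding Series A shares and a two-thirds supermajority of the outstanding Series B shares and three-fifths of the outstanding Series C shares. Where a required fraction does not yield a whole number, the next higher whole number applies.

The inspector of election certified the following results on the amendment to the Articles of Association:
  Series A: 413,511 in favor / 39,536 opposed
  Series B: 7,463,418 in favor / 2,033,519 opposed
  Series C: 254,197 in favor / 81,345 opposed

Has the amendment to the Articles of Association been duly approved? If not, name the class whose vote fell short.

Approved — every class gave the required vote.

Series A: 3/4 of 551348 = 413511; 413,511 required, 413,511 in favor — approved.
Series B: 2/3 of 11193364 = 7462242.67, rounded up to 7462243; 7,462,243 required, 7,463,418 in favor — approved.
Series C: 3/5 of 423452 = 254071.20, rounded up to 254072; 254,072 required, 254,197 in favor — approved.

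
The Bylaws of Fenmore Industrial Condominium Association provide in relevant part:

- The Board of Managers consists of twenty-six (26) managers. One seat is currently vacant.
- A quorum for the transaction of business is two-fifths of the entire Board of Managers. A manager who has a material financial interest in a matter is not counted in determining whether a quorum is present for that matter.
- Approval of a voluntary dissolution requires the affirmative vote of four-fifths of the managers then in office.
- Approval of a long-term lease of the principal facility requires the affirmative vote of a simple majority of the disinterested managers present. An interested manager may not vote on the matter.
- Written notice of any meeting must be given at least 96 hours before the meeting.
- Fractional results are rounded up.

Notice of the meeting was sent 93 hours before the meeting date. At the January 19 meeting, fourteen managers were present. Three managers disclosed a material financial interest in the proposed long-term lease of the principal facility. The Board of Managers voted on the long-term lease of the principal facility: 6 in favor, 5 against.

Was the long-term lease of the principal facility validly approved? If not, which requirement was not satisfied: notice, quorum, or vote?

Notice: 93 hours given; 96 required (93 < 96). Not satisfied.
Quorum: 14 present, but the 3 interested managers do not count, leaving 11. Quorum is 11. Satisfied.
Vote: the long-term lease of the principal facility requires a majority of the disinterested managers present (14 − 3 = 11). A majority of 11 is 6, so 6 affirmative votes are needed; 6 voted in favor. Satisfied.

Invalid — notice requirement not satisfied.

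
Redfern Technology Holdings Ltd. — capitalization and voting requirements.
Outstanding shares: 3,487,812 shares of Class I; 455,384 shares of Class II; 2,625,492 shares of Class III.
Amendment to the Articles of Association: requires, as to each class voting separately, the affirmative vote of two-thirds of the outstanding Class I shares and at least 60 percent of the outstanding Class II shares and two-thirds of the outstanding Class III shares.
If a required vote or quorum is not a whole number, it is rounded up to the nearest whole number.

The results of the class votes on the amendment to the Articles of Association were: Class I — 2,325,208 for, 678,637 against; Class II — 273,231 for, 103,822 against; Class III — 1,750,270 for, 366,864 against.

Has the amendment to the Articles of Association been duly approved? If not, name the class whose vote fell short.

Class I: 2/3 of 3487812 = 2325208; 2,325,208 required, 2,325,208 in favor — approved.
Class II: 3/5 of 455384 = 273230.40, rounded up to 273231; 273,231 required, 273,231 in favor — approved.
Class III: 2/3 of 2625492 = 1750328; 1,750,328 required, 1,750,270 in favor — not approved.

Not approved — the Class III shares did not give the required vote.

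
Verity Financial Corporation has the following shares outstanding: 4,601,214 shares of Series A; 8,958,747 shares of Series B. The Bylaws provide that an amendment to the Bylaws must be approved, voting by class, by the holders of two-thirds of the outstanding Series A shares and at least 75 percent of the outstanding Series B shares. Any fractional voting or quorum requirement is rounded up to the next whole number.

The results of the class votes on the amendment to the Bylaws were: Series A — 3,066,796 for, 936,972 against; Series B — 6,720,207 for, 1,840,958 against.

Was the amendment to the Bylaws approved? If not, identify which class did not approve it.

Series A: 2/3 of 4601214 = 3067476; 3,067,476 required, 3,066,796 in favor — not approved.
Series B: 3/4 of 8958747 = 6719060.25, rounded up to 6719061; 6,719,061 required, 6,720,207 in favor — approved.

Not approved — the Series A shares did not give the required vote.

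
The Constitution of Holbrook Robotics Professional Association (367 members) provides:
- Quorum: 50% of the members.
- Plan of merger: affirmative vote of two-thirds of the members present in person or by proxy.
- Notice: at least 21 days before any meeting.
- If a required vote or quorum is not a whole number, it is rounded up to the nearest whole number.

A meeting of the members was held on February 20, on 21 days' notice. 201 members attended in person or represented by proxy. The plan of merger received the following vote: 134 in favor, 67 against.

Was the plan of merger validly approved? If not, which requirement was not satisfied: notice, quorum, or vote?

Valid — all requirements satisfied.

Notice: 21 days given; 21 required. Satisfied.
Quorum: 50% of 367 = 183.50, rounded up to 184; 201 present. Satisfied.
Vote: requires two-thirds of those present (201); 2/3 of 201 = 134, so 134 needed; 134 in favor. Satisfied.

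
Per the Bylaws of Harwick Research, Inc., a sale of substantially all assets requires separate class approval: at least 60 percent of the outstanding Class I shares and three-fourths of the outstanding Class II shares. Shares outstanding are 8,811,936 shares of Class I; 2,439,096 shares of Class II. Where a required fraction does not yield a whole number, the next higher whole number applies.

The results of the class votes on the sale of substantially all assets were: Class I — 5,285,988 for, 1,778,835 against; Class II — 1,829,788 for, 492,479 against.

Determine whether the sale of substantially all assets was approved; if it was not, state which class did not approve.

Class I: 3/5 of 8811936 = 5287161.60, rounded up to 5287162; 5,287,162 required, 5,285,988 in favor — not approved.
Class II: 3/4 of 2439096 = 1829322; 1,829,322 required, 1,829,788 in favor — approved.

Not approved — the Class I shares did not give the required vote.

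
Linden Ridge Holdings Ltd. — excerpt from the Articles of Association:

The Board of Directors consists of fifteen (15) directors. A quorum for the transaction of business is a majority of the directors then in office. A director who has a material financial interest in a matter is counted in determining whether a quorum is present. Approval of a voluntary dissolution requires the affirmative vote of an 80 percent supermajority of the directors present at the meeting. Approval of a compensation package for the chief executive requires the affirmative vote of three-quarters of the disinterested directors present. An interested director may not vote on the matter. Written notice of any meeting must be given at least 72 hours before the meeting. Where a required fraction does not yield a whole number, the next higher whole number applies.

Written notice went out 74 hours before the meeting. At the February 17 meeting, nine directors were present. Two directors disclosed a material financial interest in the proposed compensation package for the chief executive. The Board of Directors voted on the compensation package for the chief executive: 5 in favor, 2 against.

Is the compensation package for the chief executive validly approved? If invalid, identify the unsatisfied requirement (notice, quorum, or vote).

Notice: 74 hours given; 72 required (74 ≥ 72). Satisfied.
Quorum: 9 present (interested directors count toward quorum); quorum is 8. Satisfied.
Vote: the compensation package for the chief executive requires three-fourths of the disinterested directors present (9 − 2 = 7). 3/4 of 7 = 5.25, rounded up to 6, so 6 affirmative votes are needed; 5 voted in favor. Not satisfied.

Invalid — vote requirement not satisfied.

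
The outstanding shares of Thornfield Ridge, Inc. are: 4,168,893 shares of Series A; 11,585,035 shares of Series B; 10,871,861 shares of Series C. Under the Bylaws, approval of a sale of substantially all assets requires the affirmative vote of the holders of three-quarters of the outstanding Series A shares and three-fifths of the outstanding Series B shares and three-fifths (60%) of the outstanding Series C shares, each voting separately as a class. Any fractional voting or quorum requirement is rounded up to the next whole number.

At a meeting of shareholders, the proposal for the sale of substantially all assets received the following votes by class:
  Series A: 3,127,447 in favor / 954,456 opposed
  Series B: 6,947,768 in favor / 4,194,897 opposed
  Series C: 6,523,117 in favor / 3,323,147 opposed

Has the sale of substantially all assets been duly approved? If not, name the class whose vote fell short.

Not approved — the Series B shares did not give the required vote.

Series A: 3/4 of 4168893 = 3126669.75, rounded up to 3126670; 3,126,670 required, 3,127,447 in favor — approved.
Series B: 3/5 of 11585035 = 6951021; 6,951,021 required, 6,947,768 in favor — not approved.
Series C: 3/5 of 10871861 = 6523116.60, rounded up to 6523117; 6,523,117 required, 6,523,117 in favor — approved.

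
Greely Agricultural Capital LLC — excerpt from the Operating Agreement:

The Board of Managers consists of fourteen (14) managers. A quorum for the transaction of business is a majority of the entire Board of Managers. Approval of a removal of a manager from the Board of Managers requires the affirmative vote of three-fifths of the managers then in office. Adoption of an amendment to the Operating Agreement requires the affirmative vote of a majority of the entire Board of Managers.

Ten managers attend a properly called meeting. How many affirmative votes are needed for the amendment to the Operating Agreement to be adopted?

The amendment to the Operating Agreement requires a majority of the entire Board of Managers (14).
A majority of 14 is 8.

8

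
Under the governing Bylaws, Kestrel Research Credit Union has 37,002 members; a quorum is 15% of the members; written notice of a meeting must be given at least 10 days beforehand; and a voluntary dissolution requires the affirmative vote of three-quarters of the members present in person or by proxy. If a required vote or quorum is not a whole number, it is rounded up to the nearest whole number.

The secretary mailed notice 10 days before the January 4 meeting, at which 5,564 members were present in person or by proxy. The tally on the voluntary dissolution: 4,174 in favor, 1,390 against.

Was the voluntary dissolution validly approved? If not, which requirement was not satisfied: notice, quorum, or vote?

Valid — all requirements satisfied.

Notice: 10 days given; 10 required. Satisfied.
Quorum: 15% of 37,002 = 5,550.30, rounded up to 5,551; 5,564 present. Satisfied.
Vote: requires three-fourths of those present (5,564); 3/4 of 5564 = 4173, so 4,173 needed; 4,174 in favor. Satisfied.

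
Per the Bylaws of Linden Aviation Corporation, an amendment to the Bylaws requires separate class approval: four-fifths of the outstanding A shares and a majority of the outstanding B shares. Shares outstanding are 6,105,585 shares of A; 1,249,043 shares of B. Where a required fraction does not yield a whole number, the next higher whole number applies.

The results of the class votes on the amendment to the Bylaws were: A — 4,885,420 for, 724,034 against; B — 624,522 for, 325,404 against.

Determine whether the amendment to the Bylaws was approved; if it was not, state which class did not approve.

Approved — every class gave the required vote.

A: 4/5 of 6105585 = 4884468; 4,884,468 required, 4,885,420 in favor — approved.
B: a majority of 1249043 is 624522; 624,522 required, 624,522 in favor — approved.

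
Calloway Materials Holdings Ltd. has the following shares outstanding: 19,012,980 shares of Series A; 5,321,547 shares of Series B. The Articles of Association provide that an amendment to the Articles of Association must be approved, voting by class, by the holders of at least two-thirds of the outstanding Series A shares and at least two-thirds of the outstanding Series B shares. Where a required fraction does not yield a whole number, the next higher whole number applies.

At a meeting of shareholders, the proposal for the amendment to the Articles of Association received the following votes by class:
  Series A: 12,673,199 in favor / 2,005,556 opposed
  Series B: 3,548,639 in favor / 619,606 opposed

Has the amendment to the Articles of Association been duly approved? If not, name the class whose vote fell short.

Not approved — the Series A shares did not give the required vote.

Series A: 2/3 of 19012980 = 12675320; 12,675,320 required, 12,673,199 in favor — not approved.
Series B: 2/3 of 5321547 = 3547698; 3,547,698 required, 3,548,639 in favor — approved.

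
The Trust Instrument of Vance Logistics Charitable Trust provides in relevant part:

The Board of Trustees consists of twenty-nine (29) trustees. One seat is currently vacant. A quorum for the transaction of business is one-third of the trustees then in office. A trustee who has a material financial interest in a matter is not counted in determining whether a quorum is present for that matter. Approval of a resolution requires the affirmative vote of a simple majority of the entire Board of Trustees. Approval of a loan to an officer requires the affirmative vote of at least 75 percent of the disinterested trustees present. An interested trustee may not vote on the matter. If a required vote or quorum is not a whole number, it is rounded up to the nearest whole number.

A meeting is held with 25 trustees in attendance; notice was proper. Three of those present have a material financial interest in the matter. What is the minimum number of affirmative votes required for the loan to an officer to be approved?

The loan to an officer requires three-fourths of the disinterested trustees present (25 − 3 = 22).
3/4 of 22 = 16.50, rounded up to 17.

17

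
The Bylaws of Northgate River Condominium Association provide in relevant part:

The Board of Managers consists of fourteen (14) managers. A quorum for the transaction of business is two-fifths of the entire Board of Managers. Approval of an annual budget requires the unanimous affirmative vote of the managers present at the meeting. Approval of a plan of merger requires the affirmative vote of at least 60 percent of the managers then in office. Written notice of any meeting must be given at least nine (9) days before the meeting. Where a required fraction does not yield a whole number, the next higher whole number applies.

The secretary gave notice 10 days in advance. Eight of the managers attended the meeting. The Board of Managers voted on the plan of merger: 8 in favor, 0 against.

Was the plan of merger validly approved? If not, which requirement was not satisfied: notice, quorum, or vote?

Notice: 10 days given; 9 required (10 ≥ 9). Satisfied.
Quorum: 8 present; quorum is 6. Satisfied.
Vote: the plan of merger requires three-fifths of the managers then in office (14). 3/5 of 14 = 8.40, rounded up to 9, so 9 affirmative votes are needed; 8 voted in favor. Not satisfied.

Invalid — vote requirement not satisfied.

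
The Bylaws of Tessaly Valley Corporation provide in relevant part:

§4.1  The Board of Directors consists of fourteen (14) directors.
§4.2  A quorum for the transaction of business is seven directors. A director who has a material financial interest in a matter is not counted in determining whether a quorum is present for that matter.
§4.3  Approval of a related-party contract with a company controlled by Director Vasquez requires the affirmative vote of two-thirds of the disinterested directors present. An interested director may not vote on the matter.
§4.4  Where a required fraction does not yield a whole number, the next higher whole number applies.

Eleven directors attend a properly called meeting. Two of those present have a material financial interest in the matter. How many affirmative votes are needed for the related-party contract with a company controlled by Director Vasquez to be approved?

6

The related-party contract with a company controlled by Director Vasquez requires two-thirds of the disinterested directors present (11 − 2 = 9).
2/3 of 9 = 6.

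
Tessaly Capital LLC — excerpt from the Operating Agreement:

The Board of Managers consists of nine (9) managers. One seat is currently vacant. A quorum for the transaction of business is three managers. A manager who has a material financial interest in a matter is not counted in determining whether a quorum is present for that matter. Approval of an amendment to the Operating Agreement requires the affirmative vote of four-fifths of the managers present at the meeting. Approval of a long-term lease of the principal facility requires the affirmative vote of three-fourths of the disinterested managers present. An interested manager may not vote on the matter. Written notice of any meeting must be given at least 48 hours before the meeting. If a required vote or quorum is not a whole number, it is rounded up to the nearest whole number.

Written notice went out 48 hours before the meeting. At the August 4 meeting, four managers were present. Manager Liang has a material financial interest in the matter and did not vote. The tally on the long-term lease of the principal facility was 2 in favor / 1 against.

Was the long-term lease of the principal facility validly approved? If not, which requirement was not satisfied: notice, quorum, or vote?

Notice: 48 hours given; 48 required (48 ≥ 48). Satisfied.
Quorum: 4 present, but the 1 interested manager does not count, leaving 3. Quorum is 3. Satisfied.
Vote: the long-term lease of the principal facility requires three-fourths of the disinterested managers present (4 − 1 = 3). 3/4 of 3 = 2.25, rounded up to 3, so 3 affirmative votes are needed; 2 voted in favor. Not satisfied.

Invalid — vote requirement not satisfied.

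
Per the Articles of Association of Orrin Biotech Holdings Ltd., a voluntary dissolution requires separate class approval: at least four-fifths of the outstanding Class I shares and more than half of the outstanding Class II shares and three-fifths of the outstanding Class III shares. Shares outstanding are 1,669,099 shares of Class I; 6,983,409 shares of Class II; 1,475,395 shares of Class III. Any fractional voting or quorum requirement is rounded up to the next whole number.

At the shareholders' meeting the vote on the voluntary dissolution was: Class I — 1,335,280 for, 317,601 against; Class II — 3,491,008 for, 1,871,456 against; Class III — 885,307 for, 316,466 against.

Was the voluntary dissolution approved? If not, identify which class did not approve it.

Class I: 4/5 of 1669099 = 1335279.20, rounded up to 1335280; 1,335,280 required, 1,335,280 in favor — approved.
Class II: a majority of 6983409 is 3491705; 3,491,705 required, 3,491,008 in favor — not approved.
Class III: 3/5 of 1475395 = 885237; 885,237 required, 885,307 in favor — approved.

Not approved — the Class II shares did not give the required vote.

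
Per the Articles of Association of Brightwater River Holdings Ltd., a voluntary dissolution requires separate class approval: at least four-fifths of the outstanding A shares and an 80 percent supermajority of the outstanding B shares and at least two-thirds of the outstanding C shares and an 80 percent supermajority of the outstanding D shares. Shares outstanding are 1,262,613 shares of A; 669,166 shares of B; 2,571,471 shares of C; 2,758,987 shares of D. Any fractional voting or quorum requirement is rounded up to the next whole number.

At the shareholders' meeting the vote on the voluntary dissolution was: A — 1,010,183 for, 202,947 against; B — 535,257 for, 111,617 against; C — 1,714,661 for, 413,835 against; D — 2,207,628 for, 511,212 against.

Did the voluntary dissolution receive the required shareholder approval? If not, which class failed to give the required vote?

A: 4/5 of 1262613 = 1010090.40, rounded up to 1010091; 1,010,091 required, 1,010,183 in favor — approved.
B: 4/5 of 669166 = 535332.80, rounded up to 535333; 535,333 required, 535,257 in favor — not approved.
C: 2/3 of 2571471 = 1714314; 1,714,314 required, 1,714,661 in favor — approved.
D: 4/5 of 2758987 = 2207189.60, rounded up to 2207190; 2,207,190 required, 2,207,628 in favor — approved.

Not approved — the B shares did not give the required vote.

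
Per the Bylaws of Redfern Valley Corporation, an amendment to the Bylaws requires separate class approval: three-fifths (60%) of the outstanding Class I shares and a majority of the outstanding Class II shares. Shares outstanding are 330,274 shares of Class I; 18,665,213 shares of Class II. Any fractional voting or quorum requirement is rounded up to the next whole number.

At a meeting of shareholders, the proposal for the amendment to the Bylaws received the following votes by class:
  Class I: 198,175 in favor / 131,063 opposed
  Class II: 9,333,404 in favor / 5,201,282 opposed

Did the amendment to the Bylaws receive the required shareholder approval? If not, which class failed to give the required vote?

Approved — every class gave the required vote.

Class I: 3/5 of 330274 = 198164.40, rounded up to 198165; 198,165 required, 198,175 in favor — approved.
Class II: a majority of 18665213 is 9332607; 9,332,607 required, 9,333,404 in favor — approved.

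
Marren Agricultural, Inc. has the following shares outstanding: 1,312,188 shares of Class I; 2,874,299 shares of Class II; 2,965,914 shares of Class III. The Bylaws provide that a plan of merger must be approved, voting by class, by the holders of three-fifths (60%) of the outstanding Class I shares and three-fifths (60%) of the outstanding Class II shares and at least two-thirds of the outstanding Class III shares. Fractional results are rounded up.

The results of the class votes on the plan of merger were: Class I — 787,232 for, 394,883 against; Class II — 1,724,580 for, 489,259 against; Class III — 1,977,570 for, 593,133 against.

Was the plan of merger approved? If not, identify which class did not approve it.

Class I: 3/5 of 1312188 = 787312.80, rounded up to 787313; 787,313 required, 787,232 in favor — not approved.
Class II: 3/5 of 2874299 = 1724579.40, rounded up to 1724580; 1,724,580 required, 1,724,580 in favor — approved.
Class III: 2/3 of 2965914 = 1977276; 1,977,276 required, 1,977,570 in favor — approved.

Not approved — the Class I shares did not give the required vote.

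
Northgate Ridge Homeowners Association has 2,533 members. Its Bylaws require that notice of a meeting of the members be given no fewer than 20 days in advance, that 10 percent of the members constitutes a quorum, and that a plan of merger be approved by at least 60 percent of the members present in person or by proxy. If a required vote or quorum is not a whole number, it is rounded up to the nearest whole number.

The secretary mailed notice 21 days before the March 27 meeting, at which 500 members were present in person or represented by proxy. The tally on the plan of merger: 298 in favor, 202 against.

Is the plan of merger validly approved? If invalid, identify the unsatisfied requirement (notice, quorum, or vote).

Notice: 21 days given; 20 required. Satisfied.
Quorum: 10% of 2,533 = 253.30, rounded up to 254; 500 present. Satisfied.
Vote: requires three-fifths of those present (500); 3/5 of 500 = 300, so 300 needed; 298 in favor. Not satisfied.

Invalid — vote requirement not satisfied.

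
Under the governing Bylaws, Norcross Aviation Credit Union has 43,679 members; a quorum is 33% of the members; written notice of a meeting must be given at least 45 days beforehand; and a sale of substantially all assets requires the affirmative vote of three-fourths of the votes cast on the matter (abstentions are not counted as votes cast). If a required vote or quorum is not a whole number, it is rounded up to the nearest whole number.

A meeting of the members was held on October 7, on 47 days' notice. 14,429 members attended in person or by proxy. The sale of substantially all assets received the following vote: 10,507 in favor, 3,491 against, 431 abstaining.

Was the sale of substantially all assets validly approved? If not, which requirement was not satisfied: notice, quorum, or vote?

Valid — all requirements satisfied.

Notice: 47 days given; 45 required. Satisfied.
Quorum: 33% of 43,679 = 14,414.07, rounded up to 14,415; 14,429 present. Satisfied.
Vote: requires three-fourths of the votes cast (14,429 − 431 abstaining = 13,998); 3/4 of 13998 = 10498.50, rounded up to 10499, so 10,499 needed; 10,507 in favor. Satisfied.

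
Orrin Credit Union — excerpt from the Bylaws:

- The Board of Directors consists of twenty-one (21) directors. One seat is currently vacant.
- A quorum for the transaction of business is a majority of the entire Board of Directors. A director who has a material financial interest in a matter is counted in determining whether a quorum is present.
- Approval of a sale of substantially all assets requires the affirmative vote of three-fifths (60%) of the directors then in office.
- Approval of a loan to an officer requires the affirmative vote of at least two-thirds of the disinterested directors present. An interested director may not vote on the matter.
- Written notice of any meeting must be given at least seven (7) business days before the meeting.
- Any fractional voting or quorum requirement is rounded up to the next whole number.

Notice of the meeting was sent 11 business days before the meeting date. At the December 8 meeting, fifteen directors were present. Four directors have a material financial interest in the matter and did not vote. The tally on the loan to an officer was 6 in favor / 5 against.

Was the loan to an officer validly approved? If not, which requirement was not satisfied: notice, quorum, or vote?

Notice: 11 business days given; 7 required (11 ≥ 7). Satisfied.
Quorum: 15 present (interested directors count toward quorum); quorum is 11. Satisfied.
Vote: the loan to an officer requires two-thirds of the disinterested directors present (15 − 4 = 11). 2/3 of 11 = 7.33, rounded up to 8, so 8 affirmative votes are needed; 6 voted in favor. Not satisfied.

Invalid — vote requirement not satisfied.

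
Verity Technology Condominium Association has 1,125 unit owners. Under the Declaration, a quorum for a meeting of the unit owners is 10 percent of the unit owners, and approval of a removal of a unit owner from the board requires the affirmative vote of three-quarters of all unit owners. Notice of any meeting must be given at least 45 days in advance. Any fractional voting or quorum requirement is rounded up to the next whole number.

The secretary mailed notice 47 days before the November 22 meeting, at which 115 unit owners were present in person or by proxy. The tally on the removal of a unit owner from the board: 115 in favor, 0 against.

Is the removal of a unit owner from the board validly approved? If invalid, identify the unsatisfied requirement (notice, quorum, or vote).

Invalid — vote requirement not satisfied.

Notice: 47 days given; 45 required. Satisfied.
Quorum: 10% of 1,125 = 112.50, rounded up to 113; 115 present. Satisfied.
Vote: requires three-fourths of all unit owners (1,125); 3/4 of 1125 = 843.75, rounded up to 844, so 844 needed; 115 in favor. Not satisfied.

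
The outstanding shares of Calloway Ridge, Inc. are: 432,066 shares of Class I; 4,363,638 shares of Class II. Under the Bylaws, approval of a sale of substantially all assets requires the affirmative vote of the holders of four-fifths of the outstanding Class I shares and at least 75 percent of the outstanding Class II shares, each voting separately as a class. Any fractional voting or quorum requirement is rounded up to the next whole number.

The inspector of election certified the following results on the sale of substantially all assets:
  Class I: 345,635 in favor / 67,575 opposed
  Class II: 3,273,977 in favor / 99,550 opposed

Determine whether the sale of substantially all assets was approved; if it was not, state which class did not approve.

Class I: 4/5 of 432066 = 345652.80, rounded up to 345653; 345,653 required, 345,635 in favor — not approved.
Class II: 3/4 of 4363638 = 3272728.50, rounded up to 3272729; 3,272,729 required, 3,273,977 in favor — approved.

Not approved — the Class I shares did not give the required vote.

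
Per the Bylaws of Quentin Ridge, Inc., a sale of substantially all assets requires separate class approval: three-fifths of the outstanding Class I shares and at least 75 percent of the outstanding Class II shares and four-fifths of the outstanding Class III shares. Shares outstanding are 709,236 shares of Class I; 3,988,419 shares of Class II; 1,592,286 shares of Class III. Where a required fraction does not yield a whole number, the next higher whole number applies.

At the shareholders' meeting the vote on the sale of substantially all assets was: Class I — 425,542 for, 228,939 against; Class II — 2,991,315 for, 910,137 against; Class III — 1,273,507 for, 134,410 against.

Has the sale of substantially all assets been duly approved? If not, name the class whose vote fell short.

Not approved — the Class III shares did not give the required vote.

Class I: 3/5 of 709236 = 425541.60, rounded up to 425542; 425,542 required, 425,542 in favor — approved.
Class II: 3/4 of 3988419 = 2991314.25, rounded up to 2991315; 2,991,315 required, 2,991,315 in favor — approved.
Class III: 4/5 of 1592286 = 1273828.80, rounded up to 1273829; 1,273,829 required, 1,273,507 in favor — not approved.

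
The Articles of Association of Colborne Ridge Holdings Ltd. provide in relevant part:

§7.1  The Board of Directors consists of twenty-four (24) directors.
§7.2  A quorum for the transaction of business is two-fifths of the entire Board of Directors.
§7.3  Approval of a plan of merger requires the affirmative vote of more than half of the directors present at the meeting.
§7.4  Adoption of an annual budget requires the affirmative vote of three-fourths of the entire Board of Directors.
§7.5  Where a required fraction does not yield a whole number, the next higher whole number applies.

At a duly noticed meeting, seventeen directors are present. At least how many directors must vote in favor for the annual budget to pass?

The annual budget requires three-fourths of the entire Board of Directors (24).
3/4 of 24 = 18.
(Only 17 can vote, so the annual budget cannot pass at this meeting, but the required vote is still 18.)

18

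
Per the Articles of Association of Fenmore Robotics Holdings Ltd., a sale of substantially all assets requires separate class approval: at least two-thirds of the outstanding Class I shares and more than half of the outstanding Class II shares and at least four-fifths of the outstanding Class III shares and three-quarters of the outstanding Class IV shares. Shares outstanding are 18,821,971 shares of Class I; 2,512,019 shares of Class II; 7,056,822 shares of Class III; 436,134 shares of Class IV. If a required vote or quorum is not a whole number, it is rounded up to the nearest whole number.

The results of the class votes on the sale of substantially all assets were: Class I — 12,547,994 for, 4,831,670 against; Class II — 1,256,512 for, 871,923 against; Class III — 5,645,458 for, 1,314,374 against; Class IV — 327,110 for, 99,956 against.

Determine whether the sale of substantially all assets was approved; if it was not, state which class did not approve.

Approved — every class gave the required vote.

Class I: 2/3 of 18821971 = 12547980.67, rounded up to 12547981; 12,547,981 required, 12,547,994 in favor — approved.
Class II: a majority of 2512019 is 1256010; 1,256,010 required, 1,256,512 in favor — approved.
Class III: 4/5 of 7056822 = 5645457.60, rounded up to 5645458; 5,645,458 required, 5,645,458 in favor — approved.
Class IV: 3/4 of 436134 = 327100.50, rounded up to 327101; 327,101 required, 327,110 in favor — approved.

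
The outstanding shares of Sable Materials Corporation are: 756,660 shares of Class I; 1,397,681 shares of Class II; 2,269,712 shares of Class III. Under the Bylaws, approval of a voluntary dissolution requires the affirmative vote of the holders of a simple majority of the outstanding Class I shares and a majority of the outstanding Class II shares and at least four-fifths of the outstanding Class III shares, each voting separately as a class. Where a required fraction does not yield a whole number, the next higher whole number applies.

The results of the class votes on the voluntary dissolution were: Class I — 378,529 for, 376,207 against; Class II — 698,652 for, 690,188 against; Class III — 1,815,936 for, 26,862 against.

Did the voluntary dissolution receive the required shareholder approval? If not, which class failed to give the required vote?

Not approved — the Class II shares did not give the required vote.

Class I: a majority of 756660 is 378331; 378,331 required, 378,529 in favor — approved.
Class II: a majority of 1397681 is 698841; 698,841 required, 698,652 in favor — not approved.
Class III: 4/5 of 2269712 = 1815769.60, rounded up to 1815770; 1,815,770 required, 1,815,936 in favor — approved.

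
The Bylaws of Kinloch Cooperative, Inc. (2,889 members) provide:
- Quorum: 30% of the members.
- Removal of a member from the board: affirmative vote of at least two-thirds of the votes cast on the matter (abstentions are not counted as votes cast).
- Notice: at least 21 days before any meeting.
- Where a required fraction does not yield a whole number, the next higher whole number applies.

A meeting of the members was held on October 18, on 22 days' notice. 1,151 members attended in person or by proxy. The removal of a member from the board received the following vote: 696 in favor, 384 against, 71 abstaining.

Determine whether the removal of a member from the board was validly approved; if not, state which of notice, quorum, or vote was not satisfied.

Invalid — vote requirement not satisfied.

Notice: 22 days given; 21 required. Satisfied.
Quorum: 30% of 2,889 = 866.70, rounded up to 867; 1,151 present. Satisfied.
Vote: requires two-thirds of the votes cast (1,151 − 71 abstaining = 1,080); 2/3 of 1080 = 720, so 720 needed; 696 in favor. Not satisfied.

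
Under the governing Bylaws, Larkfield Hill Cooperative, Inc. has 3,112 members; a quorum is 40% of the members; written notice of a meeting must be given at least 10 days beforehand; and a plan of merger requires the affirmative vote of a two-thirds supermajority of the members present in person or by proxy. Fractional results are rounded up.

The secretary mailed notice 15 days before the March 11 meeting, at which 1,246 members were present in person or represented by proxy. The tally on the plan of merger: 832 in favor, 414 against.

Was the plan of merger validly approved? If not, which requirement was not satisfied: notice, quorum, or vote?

Valid — all requirements satisfied.

Notice: 15 days given; 10 required. Satisfied.
Quorum: 40% of 3,112 = 1,244.80, rounded up to 1,245; 1,246 present. Satisfied.
Vote: requires two-thirds of those present (1,246); 2/3 of 1246 = 830.67, rounded up to 831, so 831 needed; 832 in favor. Satisfied.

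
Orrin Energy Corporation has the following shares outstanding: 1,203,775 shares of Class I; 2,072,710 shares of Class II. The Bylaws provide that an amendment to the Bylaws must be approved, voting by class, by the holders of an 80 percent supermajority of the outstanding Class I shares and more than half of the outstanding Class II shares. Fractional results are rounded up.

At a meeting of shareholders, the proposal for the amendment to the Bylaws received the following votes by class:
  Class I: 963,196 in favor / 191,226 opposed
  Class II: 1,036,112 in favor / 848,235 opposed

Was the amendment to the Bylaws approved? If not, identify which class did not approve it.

Class I: 4/5 of 1203775 = 963020; 963,020 required, 963,196 in favor — approved.
Class II: a majority of 2072710 is 1036356; 1,036,356 required, 1,036,112 in favor — not approved.

Not approved — the Class II shares did not give the required vote.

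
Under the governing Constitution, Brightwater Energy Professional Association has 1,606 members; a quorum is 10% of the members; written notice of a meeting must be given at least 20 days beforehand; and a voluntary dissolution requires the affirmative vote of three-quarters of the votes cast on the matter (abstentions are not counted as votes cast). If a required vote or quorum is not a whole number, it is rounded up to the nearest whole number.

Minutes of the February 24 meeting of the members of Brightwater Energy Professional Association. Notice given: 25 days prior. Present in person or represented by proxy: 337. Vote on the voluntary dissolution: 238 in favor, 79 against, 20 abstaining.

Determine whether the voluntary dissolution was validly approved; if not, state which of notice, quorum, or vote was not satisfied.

Valid — all requirements satisfied.

Notice: 25 days given; 20 required. Satisfied.
Quorum: 10% of 1,606 = 160.60, rounded up to 161; 337 present. Satisfied.
Vote: requires three-fourths of the votes cast (337 − 20 abstaining = 317); 3/4 of 317 = 237.75, rounded up to 238, so 238 needed; 238 in favor. Satisfied.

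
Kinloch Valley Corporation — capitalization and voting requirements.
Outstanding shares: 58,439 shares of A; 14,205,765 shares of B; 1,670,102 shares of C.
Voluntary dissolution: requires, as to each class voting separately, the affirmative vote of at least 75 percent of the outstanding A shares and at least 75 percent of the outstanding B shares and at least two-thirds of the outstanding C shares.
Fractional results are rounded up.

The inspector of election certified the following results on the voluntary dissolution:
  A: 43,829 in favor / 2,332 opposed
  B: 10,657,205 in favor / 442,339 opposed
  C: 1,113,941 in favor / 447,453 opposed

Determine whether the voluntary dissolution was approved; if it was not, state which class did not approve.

Not approved — the A shares did not give the required vote.

A: 3/4 of 58439 = 43829.25, rounded up to 43830; 43,830 required, 43,829 in favor — not approved.
B: 3/4 of 14205765 = 10654323.75, rounded up to 10654324; 10,654,324 required, 10,657,205 in favor — approved.
C: 2/3 of 1670102 = 1113401.33, rounded up to 1113402; 1,113,402 required, 1,113,941 in favor — approved.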